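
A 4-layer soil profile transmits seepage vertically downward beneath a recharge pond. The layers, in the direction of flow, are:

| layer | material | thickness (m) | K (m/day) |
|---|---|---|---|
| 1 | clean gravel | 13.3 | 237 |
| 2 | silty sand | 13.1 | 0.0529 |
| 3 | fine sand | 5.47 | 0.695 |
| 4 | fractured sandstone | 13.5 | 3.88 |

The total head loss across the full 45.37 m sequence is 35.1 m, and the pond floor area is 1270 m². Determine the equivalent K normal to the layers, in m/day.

0.175

Flow is perpendicular to layering, so the layers act in series and the equivalent K is the thickness-weighted harmonic mean.
Total thickness L = 13.3 + 13.1 + 5.47 + 13.5 = 45.37 m.
Σ(b_i/K_i) = 13.3/237 + 13.1/0.0529 + 5.47/0.695 + 13.5/3.88 = 259.0 d.
K_eq = L / Σ(b_i/K_i) = 45.37 / 259.0 = 0.1751 m/day.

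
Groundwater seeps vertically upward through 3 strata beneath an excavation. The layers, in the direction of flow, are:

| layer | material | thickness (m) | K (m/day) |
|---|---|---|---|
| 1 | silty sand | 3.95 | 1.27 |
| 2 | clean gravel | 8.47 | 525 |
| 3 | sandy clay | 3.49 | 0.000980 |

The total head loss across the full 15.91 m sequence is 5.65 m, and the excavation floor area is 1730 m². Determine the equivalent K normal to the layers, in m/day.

0.00446

Flow is perpendicular to layering, so the layers act in series and the equivalent K is the thickness-weighted harmonic mean.
Total thickness L = 3.95 + 8.47 + 3.49 = 15.91 m.
Σ(b_i/K_i) = 3.95/1.27 + 8.47/525 + 3.49/0.000980 = 3564 d.
K_eq = L / Σ(b_i/K_i) = 15.91 / 3564 = 0.004464 m/day.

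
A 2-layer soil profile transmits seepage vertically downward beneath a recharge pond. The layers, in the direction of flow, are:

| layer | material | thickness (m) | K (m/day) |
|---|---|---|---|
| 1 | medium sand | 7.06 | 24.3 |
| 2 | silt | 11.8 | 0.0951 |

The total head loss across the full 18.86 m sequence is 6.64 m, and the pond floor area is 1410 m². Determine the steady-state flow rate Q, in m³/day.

75.3

Flow is perpendicular to layering, so the layers act in series and the equivalent K is the thickness-weighted harmonic mean.
Total thickness L = 7.06 + 11.8 = 18.86 m.
Σ(b_i/K_i) = 7.06/24.3 + 11.8/0.0951 = 124.4 d.
K_eq = L / Σ(b_i/K_i) = 18.86 / 124.4 = 0.1516 m/day.
Q = K_eq · A · (Δh/L) = 0.1516 × 1410 × (6.64/18.86) = 75.28 m³/day.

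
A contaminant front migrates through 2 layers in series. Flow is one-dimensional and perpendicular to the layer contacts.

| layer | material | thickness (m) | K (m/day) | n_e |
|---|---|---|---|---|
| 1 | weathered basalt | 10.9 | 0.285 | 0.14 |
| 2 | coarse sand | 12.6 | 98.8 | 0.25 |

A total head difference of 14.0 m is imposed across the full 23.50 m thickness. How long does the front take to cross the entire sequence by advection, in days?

With flow normal to the layers, continuity requires the same specific discharge q through every layer.
Σ(b_i/K_i) = 10.9/0.285 + 12.6/98.8 = 38.37 d.
q = Δh / Σ(b_i/K_i) = 14.0 / 38.37 = 0.3648 m/day.
In each layer the seepage velocity is v_i = q/n_i, so the layer transit time is t_i = b_i·n_i / q:
  layer 1 (weathered basalt): t_1 = 10.9 × 0.14 / 0.3648 = 4.183 d
  layer 2 (coarse sand): t_2 = 12.6 × 0.25 / 0.3648 = 8.634 d
Total t = Σ t_i = 12.82 days.

12.8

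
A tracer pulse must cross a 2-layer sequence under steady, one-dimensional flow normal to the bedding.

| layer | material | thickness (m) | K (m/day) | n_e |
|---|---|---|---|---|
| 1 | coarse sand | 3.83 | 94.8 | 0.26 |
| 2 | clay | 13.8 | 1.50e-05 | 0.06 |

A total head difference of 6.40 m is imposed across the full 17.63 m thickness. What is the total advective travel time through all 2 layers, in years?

With flow normal to the layers, continuity requires the same specific discharge q through every layer.
Σ(b_i/K_i) = 3.83/94.8 + 13.8/1.50e-05 = 9.200e+05 d.
q = Δh / Σ(b_i/K_i) = 6.40 / 9.200e+05 = 6.957e-06 m/day.
In each layer the seepage velocity is v_i = q/n_i, so the layer transit time is t_i = b_i·n_i / q:
  layer 1 (coarse sand): t_1 = 3.83 × 0.26 / 6.957e-06 = 1.431e+05 d
  layer 2 (clay): t_2 = 13.8 × 0.06 / 6.957e-06 = 1.190e+05 d
Total t = Σ t_i = 2.622e+05 days = 717.8 years.

718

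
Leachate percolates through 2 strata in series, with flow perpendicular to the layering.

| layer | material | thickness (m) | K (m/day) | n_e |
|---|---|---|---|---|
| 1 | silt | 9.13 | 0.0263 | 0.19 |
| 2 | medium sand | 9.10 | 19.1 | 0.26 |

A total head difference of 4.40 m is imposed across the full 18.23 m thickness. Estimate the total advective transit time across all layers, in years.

With flow normal to the layers, continuity requires the same specific discharge q through every layer.
Σ(b_i/K_i) = 9.13/0.0263 + 9.10/19.1 = 347.6 d.
q = Δh / Σ(b_i/K_i) = 4.40 / 347.6 = 0.01266 m/day.
In each layer the seepage velocity is v_i = q/n_i, so the layer transit time is t_i = b_i·n_i / q:
  layer 1 (silt): t_1 = 9.13 × 0.19 / 0.01266 = 137.1 d
  layer 2 (medium sand): t_2 = 9.10 × 0.26 / 0.01266 = 186.9 d
Total t = Σ t_i = 324.0 days = 0.8870 years.

0.887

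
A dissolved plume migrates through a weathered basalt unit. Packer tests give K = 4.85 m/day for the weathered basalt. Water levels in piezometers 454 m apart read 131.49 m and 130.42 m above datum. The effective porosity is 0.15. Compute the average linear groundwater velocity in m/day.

Hydraulic gradient i = (131.49 − 130.42) / 454 = 1.07 / 454 = 0.002357.
Darcy flux q = K · i = 4.850 × 0.002357 = 0.01143 m/day.
Seepage velocity v = q / n_e = 0.01143 / 0.15 = 0.07620 m/day.

0.0762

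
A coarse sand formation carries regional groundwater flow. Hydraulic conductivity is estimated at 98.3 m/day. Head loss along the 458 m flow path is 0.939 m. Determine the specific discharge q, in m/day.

0.202

Hydraulic gradient i = Δh / L = 0.939 / 458 = 0.002050.
Specific discharge q = K · i = 98.30 × 0.002050 = 0.2015 m/day.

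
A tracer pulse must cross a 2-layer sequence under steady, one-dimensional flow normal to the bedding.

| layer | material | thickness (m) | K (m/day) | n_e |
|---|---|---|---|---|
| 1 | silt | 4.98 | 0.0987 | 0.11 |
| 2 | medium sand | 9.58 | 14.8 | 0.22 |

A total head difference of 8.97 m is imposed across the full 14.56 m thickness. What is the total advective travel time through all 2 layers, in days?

15.1

With flow normal to the layers, continuity requires the same specific discharge q through every layer.
Σ(b_i/K_i) = 4.98/0.0987 + 9.58/14.8 = 51.10 d.
q = Δh / Σ(b_i/K_i) = 8.97 / 51.10 = 0.1755 m/day.
In each layer the seepage velocity is v_i = q/n_i, so the layer transit time is t_i = b_i·n_i / q:
  layer 1 (silt): t_1 = 4.98 × 0.11 / 0.1755 = 3.121 d
  layer 2 (medium sand): t_2 = 9.58 × 0.22 / 0.1755 = 12.01 d
Total t = Σ t_i = 15.13 days.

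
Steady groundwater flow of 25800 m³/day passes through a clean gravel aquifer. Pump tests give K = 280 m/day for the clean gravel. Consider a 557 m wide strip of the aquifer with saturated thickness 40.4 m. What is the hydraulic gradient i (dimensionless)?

0.00409

Cross-sectional area A = 557 × 40.4 = 22503 m².
From Q = K·A·i, i = Q / (K·A) = 25800 / (280.0 × 22503) = 0.004095.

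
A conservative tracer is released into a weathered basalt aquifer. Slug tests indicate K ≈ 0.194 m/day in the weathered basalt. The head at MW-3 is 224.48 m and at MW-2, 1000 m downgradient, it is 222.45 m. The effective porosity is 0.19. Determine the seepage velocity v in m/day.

Hydraulic gradient i = (224.48 − 222.45) / 1000 = 2.03 / 1000 = 0.002030.
Darcy flux q = K · i = 0.1940 × 0.002030 = 0.0003938 m/day.
Seepage velocity v = q / n_e = 0.0003938 / 0.19 = 0.002073 m/day.

0.00207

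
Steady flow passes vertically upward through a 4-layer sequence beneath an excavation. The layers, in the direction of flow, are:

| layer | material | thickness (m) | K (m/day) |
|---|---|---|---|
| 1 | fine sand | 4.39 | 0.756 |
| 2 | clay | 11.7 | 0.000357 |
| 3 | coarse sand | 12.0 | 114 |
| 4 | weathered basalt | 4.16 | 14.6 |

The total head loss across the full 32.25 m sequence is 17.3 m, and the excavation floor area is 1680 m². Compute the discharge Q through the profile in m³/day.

Flow is perpendicular to layering, so the layers act in series and the equivalent K is the thickness-weighted harmonic mean.
Total thickness L = 4.39 + 11.7 + 12.0 + 4.16 = 32.25 m.
Σ(b_i/K_i) = 4.39/0.756 + 11.7/0.000357 + 12.0/114 + 4.16/14.6 = 32779 d.
K_eq = L / Σ(b_i/K_i) = 32.25 / 32779 = 0.0009839 m/day.
Q = K_eq · A · (Δh/L) = 0.0009839 × 1680 × (17.3/32.25) = 0.8867 m³/day.

0.887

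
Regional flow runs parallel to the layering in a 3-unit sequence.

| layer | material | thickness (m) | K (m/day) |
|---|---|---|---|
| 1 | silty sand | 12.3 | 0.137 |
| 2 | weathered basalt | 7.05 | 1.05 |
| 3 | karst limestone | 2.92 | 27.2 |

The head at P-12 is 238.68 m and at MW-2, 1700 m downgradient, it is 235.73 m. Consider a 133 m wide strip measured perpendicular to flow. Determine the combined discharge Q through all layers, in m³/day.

Flow is parallel to layering, so each bed carries its own Darcy discharge and the transmissivities add.
Σ(K_i·b_i) = 0.137×12.3 + 1.05×7.05 + 27.2×2.92 = 88.51 m²/day.
Hydraulic gradient i = (238.68 − 235.73) / 1700 = 2.95 / 1700 = 0.001735.
Q = Σ(K_i·b_i) · W · i = 88.51 × 133 × 0.001735 = 20.43 m³/day.

20.4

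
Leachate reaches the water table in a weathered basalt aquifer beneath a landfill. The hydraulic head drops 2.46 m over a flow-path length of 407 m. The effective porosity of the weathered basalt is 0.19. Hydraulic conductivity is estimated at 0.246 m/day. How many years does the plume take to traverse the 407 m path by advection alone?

Hydraulic gradient i = Δh / L = 2.46 / 407 = 0.006044.
Darcy flux q = K · i = 0.2460 × 0.006044 = 0.001487 m/day.
Seepage velocity v = q / n_e = 0.001487 / 0.19 = 0.007826 m/day.
Travel time t = L / v = 407 / 0.007826 = 52008 days = 142.4 years.

142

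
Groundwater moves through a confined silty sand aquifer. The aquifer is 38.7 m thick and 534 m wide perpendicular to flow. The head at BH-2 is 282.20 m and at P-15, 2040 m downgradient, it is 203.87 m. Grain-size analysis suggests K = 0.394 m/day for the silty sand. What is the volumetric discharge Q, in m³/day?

313

Cross-sectional area A = 534 × 38.7 = 20666 m².
Hydraulic gradient i = (282.20 − 203.87) / 2040 = 78.33 / 2040 = 0.03840.
Darcy's law: Q = K · A · i = 0.3940 × 20666 × 0.03840 = 312.6 m³/day.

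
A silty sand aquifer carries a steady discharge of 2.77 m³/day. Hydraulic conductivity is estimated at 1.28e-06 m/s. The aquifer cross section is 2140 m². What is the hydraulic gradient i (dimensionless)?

Convert K: 1.28e-06 m/s × 86400 = 0.1106 m/day.
From Q = K·A·i, i = Q / (K·A) = 2.77 / (0.1106 × 2140) = 0.01170.

0.0117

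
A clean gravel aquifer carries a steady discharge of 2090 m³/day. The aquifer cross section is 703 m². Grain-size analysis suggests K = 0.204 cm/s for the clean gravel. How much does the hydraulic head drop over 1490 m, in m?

25.1

Convert K: 0.204 cm/s × 864 = 176.3 m/day.
From Q = K·A·i, i = Q / (K·A) = 2090 / (176.3 × 703.0) = 0.01687.
Head loss Δh = i · L = 0.01687 × 1490 = 25.13 m.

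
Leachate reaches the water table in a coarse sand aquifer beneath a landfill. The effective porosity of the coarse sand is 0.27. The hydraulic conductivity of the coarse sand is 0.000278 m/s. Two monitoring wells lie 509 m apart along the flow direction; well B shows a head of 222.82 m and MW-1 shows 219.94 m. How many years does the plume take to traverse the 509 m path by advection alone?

Convert K: 0.000278 m/s × 86400 = 24.02 m/day.
Hydraulic gradient i = (222.82 − 219.94) / 509 = 2.88 / 509 = 0.005658.
Darcy flux q = K · i = 24.02 × 0.005658 = 0.1359 m/day.
Seepage velocity v = q / n_e = 0.1359 / 0.27 = 0.5033 m/day.
Travel time t = L / v = 509 / 0.5033 = 1011 days = 2.769 years.

2.77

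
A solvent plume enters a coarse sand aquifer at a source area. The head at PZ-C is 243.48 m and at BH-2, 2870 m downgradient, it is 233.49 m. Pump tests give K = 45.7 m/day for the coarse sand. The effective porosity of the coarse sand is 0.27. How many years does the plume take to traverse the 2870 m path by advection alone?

Hydraulic gradient i = (243.48 − 233.49) / 2870 = 9.99 / 2870 = 0.003481.
Darcy flux q = K · i = 45.70 × 0.003481 = 0.1591 m/day.
Seepage velocity v = q / n_e = 0.1591 / 0.27 = 0.5892 m/day.
Travel time t = L / v = 2870 / 0.5892 = 4871 days = 13.34 years.

13.3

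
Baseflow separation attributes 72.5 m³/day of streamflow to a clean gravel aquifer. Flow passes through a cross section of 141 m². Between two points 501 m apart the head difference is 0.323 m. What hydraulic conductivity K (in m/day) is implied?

Hydraulic gradient i = Δh / L = 0.323 / 501 = 0.0006447.
From Q = K·A·i, K = Q / (A·i) = 72.5 / (141.0 × 0.0006447) = 797.5 m/day.

798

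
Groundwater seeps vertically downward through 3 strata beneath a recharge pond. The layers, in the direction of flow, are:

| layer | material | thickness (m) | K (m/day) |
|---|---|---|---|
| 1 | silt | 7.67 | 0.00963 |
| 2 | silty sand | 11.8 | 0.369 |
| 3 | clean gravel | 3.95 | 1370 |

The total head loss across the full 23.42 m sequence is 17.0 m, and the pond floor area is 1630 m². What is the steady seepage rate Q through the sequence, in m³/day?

33.4

Flow is perpendicular to layering, so the layers act in series and the equivalent K is the thickness-weighted harmonic mean.
Total thickness L = 7.67 + 11.8 + 3.95 = 23.42 m.
Σ(b_i/K_i) = 7.67/0.00963 + 11.8/0.369 + 3.95/1370 = 828.5 d.
K_eq = L / Σ(b_i/K_i) = 23.42 / 828.5 = 0.02827 m/day.
Q = K_eq · A · (Δh/L) = 0.02827 × 1630 × (17.0/23.42) = 33.45 m³/day.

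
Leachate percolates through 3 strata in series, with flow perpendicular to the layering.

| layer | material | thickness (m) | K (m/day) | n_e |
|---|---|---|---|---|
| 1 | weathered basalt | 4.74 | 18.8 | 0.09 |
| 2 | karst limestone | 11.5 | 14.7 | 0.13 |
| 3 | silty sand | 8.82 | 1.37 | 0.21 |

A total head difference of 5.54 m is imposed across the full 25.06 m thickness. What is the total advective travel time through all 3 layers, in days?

5.09

With flow normal to the layers, continuity requires the same specific discharge q through every layer.
Σ(b_i/K_i) = 4.74/18.8 + 11.5/14.7 + 8.82/1.37 = 7.472 d.
q = Δh / Σ(b_i/K_i) = 5.54 / 7.472 = 0.7414 m/day.
In each layer the seepage velocity is v_i = q/n_i, so the layer transit time is t_i = b_i·n_i / q:
  layer 1 (weathered basalt): t_1 = 4.74 × 0.09 / 0.7414 = 0.5754 d
  layer 2 (karst limestone): t_2 = 11.5 × 0.13 / 0.7414 = 2.016 d
  layer 3 (silty sand): t_3 = 8.82 × 0.21 / 0.7414 = 2.498 d
Total t = Σ t_i = 5.090 days.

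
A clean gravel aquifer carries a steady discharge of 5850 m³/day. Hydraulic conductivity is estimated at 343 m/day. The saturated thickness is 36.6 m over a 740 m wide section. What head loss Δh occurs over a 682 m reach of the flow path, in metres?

Cross-sectional area A = 740 × 36.6 = 27084 m².
From Q = K·A·i, i = Q / (K·A) = 5850 / (343.0 × 27084) = 0.0006297.
Head loss Δh = i · L = 0.0006297 × 682 = 0.4295 m.

0.429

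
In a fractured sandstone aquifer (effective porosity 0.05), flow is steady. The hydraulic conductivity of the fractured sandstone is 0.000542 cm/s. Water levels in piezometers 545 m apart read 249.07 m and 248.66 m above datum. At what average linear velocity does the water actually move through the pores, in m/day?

0.00705

Convert K: 0.000542 cm/s × 864 = 0.4683 m/day.
Hydraulic gradient i = (249.07 − 248.66) / 545 = 0.41 / 545 = 0.0007523.
Darcy flux q = K · i = 0.4683 × 0.0007523 = 0.0003523 m/day.
Seepage velocity v = q / n_e = 0.0003523 / 0.05 = 0.007046 m/day.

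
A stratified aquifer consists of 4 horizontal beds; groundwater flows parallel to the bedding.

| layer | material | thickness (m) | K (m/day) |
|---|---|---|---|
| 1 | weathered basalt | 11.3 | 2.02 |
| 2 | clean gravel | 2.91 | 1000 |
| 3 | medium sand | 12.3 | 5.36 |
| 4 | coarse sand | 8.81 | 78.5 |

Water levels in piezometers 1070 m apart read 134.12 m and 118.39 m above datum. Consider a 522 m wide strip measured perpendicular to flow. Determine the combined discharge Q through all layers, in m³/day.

Flow is parallel to layering, so each bed carries its own Darcy discharge and the transmissivities add.
Σ(K_i·b_i) = 2.02×11.3 + 1000×2.91 + 5.36×12.3 + 78.5×8.81 = 3690 m²/day.
Hydraulic gradient i = (134.12 − 118.39) / 1070 = 15.73 / 1070 = 0.01470.
Q = Σ(K_i·b_i) · W · i = 3690 × 522 × 0.01470 = 28319 m³/day.

28300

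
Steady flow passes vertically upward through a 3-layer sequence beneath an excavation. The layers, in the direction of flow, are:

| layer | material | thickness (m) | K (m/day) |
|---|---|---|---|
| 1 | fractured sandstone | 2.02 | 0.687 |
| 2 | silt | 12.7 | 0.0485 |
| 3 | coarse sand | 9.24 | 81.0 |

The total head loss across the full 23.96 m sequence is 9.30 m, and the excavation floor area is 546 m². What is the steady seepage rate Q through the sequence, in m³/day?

19.2

Flow is perpendicular to layering, so the layers act in series and the equivalent K is the thickness-weighted harmonic mean.
Total thickness L = 2.02 + 12.7 + 9.24 = 23.96 m.
Σ(b_i/K_i) = 2.02/0.687 + 12.7/0.0485 + 9.24/81.0 = 264.9 d.
K_eq = L / Σ(b_i/K_i) = 23.96 / 264.9 = 0.09045 m/day.
Q = K_eq · A · (Δh/L) = 0.09045 × 546 × (9.30/23.96) = 19.17 m³/day.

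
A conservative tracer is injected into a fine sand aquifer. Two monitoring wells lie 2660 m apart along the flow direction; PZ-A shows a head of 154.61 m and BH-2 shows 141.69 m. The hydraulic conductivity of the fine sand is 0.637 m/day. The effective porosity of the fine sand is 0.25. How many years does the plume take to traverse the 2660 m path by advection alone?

588

Hydraulic gradient i = (154.61 − 141.69) / 2660 = 12.92 / 2660 = 0.004857.
Darcy flux q = K · i = 0.6370 × 0.004857 = 0.003094 m/day.
Seepage velocity v = q / n_e = 0.003094 / 0.25 = 0.01238 m/day.
Travel time t = L / v = 2660 / 0.01238 = 2.149e+05 days = 588.5 years.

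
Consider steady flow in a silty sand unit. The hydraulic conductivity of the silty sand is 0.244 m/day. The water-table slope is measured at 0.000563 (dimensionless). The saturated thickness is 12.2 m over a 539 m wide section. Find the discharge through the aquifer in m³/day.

Cross-sectional area A = 539 × 12.2 = 6576 m².
Hydraulic gradient i = 0.000563.
Darcy's law: Q = K · A · i = 0.2440 × 6576 × 0.0005630 = 0.9033 m³/day.

0.903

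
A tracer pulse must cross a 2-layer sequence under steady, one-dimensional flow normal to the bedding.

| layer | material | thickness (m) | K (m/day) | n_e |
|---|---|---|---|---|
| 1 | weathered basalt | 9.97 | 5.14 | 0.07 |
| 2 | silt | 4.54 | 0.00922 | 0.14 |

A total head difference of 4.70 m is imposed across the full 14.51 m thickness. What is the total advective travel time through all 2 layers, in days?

With flow normal to the layers, continuity requires the same specific discharge q through every layer.
Σ(b_i/K_i) = 9.97/5.14 + 4.54/0.00922 = 494.3 d.
q = Δh / Σ(b_i/K_i) = 4.70 / 494.3 = 0.009507 m/day.
In each layer the seepage velocity is v_i = q/n_i, so the layer transit time is t_i = b_i·n_i / q:
  layer 1 (weathered basalt): t_1 = 9.97 × 0.07 / 0.009507 = 73.41 d
  layer 2 (silt): t_2 = 4.54 × 0.14 / 0.009507 = 66.85 d
Total t = Σ t_i = 140.3 days.

140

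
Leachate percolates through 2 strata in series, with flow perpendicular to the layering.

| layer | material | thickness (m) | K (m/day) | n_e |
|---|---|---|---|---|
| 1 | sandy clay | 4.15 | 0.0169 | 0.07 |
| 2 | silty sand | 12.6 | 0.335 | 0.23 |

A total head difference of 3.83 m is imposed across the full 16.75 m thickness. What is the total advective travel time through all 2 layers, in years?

With flow normal to the layers, continuity requires the same specific discharge q through every layer.
Σ(b_i/K_i) = 4.15/0.0169 + 12.6/0.335 = 283.2 d.
q = Δh / Σ(b_i/K_i) = 3.83 / 283.2 = 0.01353 m/day.
In each layer the seepage velocity is v_i = q/n_i, so the layer transit time is t_i = b_i·n_i / q:
  layer 1 (sandy clay): t_1 = 4.15 × 0.07 / 0.01353 = 21.48 d
  layer 2 (silty sand): t_2 = 12.6 × 0.23 / 0.01353 = 214.3 d
Total t = Σ t_i = 235.7 days = 0.6454 years.

0.645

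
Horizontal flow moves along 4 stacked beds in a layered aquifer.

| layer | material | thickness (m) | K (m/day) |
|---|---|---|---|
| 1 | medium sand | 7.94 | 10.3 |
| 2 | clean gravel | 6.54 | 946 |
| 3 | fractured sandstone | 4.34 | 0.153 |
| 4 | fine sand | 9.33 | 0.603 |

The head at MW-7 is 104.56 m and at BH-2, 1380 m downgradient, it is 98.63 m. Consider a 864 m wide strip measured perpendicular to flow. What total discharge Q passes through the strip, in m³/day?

Flow is parallel to layering, so each bed carries its own Darcy discharge and the transmissivities add.
Σ(K_i·b_i) = 10.3×7.94 + 946×6.54 + 0.153×4.34 + 0.603×9.33 = 6275 m²/day.
Hydraulic gradient i = (104.56 − 98.63) / 1380 = 5.93 / 1380 = 0.004297.
Q = Σ(K_i·b_i) · W · i = 6275 × 864 × 0.004297 = 23297 m³/day.

23300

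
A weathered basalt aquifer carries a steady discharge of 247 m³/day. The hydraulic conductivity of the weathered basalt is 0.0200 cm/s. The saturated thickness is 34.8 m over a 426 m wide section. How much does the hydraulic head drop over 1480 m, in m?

1.43

Convert K: 0.0200 cm/s × 864 = 17.28 m/day.
Cross-sectional area A = 426 × 34.8 = 14825 m².
From Q = K·A·i, i = Q / (K·A) = 247 / (17.28 × 14825) = 0.0009642.
Head loss Δh = i · L = 0.0009642 × 1480 = 1.427 m.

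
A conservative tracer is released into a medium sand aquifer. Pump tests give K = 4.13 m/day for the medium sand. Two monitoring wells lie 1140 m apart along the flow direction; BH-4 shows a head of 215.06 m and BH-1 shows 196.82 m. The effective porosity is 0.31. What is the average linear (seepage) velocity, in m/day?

0.213

Hydraulic gradient i = (215.06 − 196.82) / 1140 = 18.24 / 1140 = 0.01600.
Darcy flux q = K · i = 4.130 × 0.01600 = 0.06608 m/day.
Seepage velocity v = q / n_e = 0.06608 / 0.31 = 0.2132 m/day.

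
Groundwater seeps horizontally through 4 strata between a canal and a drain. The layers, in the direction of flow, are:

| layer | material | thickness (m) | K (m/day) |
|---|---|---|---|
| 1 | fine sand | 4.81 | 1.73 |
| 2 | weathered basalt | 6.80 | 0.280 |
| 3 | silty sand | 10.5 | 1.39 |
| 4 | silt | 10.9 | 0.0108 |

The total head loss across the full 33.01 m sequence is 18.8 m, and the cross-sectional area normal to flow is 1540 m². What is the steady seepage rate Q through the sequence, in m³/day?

27.7

Flow is perpendicular to layering, so the layers act in series and the equivalent K is the thickness-weighted harmonic mean.
Total thickness L = 4.81 + 6.80 + 10.5 + 10.9 = 33.01 m.
Σ(b_i/K_i) = 4.81/1.73 + 6.80/0.280 + 10.5/1.39 + 10.9/0.0108 = 1044 d.
K_eq = L / Σ(b_i/K_i) = 33.01 / 1044 = 0.03162 m/day.
Q = K_eq · A · (Δh/L) = 0.03162 × 1540 × (18.8/33.01) = 27.74 m³/day.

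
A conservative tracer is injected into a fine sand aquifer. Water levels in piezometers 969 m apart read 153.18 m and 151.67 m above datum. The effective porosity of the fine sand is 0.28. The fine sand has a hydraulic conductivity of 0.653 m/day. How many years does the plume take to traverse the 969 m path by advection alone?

Hydraulic gradient i = (153.18 − 151.67) / 969 = 1.51 / 969 = 0.001558.
Darcy flux q = K · i = 0.6530 × 0.001558 = 0.001018 m/day.
Seepage velocity v = q / n_e = 0.001018 / 0.28 = 0.003634 m/day.
Travel time t = L / v = 969 / 0.003634 = 2.666e+05 days = 730.0 years.

730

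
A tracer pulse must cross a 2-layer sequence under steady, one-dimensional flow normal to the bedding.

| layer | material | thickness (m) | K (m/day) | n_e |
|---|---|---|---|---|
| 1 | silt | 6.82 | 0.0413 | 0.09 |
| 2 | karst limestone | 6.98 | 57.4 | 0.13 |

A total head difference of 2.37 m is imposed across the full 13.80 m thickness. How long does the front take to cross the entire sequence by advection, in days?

With flow normal to the layers, continuity requires the same specific discharge q through every layer.
Σ(b_i/K_i) = 6.82/0.0413 + 6.98/57.4 = 165.3 d.
q = Δh / Σ(b_i/K_i) = 2.37 / 165.3 = 0.01434 m/day.
In each layer the seepage velocity is v_i = q/n_i, so the layer transit time is t_i = b_i·n_i / q:
  layer 1 (silt): t_1 = 6.82 × 0.09 / 0.01434 = 42.80 d
  layer 2 (karst limestone): t_2 = 6.98 × 0.13 / 0.01434 = 63.27 d
Total t = Σ t_i = 106.1 days.

106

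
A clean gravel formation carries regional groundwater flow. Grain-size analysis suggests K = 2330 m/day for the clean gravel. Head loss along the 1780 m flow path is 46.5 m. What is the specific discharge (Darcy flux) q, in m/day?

60.9

Hydraulic gradient i = Δh / L = 46.5 / 1780 = 0.02612.
Specific discharge q = K · i = 2330 × 0.02612 = 60.87 m/day.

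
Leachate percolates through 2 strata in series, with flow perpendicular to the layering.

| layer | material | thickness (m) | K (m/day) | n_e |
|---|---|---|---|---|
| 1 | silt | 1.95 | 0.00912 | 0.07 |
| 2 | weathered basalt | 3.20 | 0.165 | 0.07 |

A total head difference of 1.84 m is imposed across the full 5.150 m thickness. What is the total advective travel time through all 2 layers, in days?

45.7

With flow normal to the layers, continuity requires the same specific discharge q through every layer.
Σ(b_i/K_i) = 1.95/0.00912 + 3.20/0.165 = 233.2 d.
q = Δh / Σ(b_i/K_i) = 1.84 / 233.2 = 0.007890 m/day.
In each layer the seepage velocity is v_i = q/n_i, so the layer transit time is t_i = b_i·n_i / q:
  layer 1 (silt): t_1 = 1.95 × 0.07 / 0.007890 = 17.30 d
  layer 2 (weathered basalt): t_2 = 3.20 × 0.07 / 0.007890 = 28.39 d
Total t = Σ t_i = 45.69 days.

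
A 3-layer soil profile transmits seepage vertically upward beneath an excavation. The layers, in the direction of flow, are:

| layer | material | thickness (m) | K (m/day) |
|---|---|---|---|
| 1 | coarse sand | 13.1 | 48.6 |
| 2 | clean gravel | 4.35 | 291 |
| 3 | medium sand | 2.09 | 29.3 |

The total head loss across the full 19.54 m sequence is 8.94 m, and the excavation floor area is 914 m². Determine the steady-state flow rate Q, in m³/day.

23000

Flow is perpendicular to layering, so the layers act in series and the equivalent K is the thickness-weighted harmonic mean.
Total thickness L = 13.1 + 4.35 + 2.09 = 19.54 m.
Σ(b_i/K_i) = 13.1/48.6 + 4.35/291 + 2.09/29.3 = 0.3558 d.
K_eq = L / Σ(b_i/K_i) = 19.54 / 0.3558 = 54.91 m/day.
Q = K_eq · A · (Δh/L) = 54.91 × 914 × (8.94/19.54) = 22964 m³/day.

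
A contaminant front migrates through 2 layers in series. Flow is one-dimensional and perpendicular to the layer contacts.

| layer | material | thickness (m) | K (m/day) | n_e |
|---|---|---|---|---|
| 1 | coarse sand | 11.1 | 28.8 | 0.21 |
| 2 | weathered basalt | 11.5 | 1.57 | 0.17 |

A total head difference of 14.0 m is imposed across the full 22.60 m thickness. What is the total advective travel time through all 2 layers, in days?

2.36

With flow normal to the layers, continuity requires the same specific discharge q through every layer.
Σ(b_i/K_i) = 11.1/28.8 + 11.5/1.57 = 7.710 d.
q = Δh / Σ(b_i/K_i) = 14.0 / 7.710 = 1.816 m/day.
In each layer the seepage velocity is v_i = q/n_i, so the layer transit time is t_i = b_i·n_i / q:
  layer 1 (coarse sand): t_1 = 11.1 × 0.21 / 1.816 = 1.284 d
  layer 2 (weathered basalt): t_2 = 11.5 × 0.17 / 1.816 = 1.077 d
Total t = Σ t_i = 2.360 days.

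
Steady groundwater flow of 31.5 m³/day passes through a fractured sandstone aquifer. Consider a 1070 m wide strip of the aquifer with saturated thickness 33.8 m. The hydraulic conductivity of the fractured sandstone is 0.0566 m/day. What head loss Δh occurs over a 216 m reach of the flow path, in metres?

3.32

Cross-sectional area A = 1070 × 33.8 = 36166 m².
From Q = K·A·i, i = Q / (K·A) = 31.5 / (0.05660 × 36166) = 0.01539.
Head loss Δh = i · L = 0.01539 × 216 = 3.324 m.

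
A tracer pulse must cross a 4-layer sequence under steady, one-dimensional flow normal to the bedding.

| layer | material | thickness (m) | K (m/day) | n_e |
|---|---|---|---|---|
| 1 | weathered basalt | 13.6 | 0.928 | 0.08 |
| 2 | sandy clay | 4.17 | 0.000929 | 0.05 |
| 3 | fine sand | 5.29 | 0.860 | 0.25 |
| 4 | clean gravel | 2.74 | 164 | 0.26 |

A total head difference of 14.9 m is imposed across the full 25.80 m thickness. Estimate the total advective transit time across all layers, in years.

2.76

With flow normal to the layers, continuity requires the same specific discharge q through every layer.
Σ(b_i/K_i) = 13.6/0.928 + 4.17/0.000929 + 5.29/0.860 + 2.74/164 = 4510 d.
q = Δh / Σ(b_i/K_i) = 14.9 / 4510 = 0.003304 m/day.
In each layer the seepage velocity is v_i = q/n_i, so the layer transit time is t_i = b_i·n_i / q:
  layer 1 (weathered basalt): t_1 = 13.6 × 0.08 / 0.003304 = 329.3 d
  layer 2 (sandy clay): t_2 = 4.17 × 0.05 / 0.003304 = 63.10 d
  layer 3 (fine sand): t_3 = 5.29 × 0.25 / 0.003304 = 400.3 d
  layer 4 (clean gravel): t_4 = 2.74 × 0.26 / 0.003304 = 215.6 d
Total t = Σ t_i = 1008 days = 2.760 years.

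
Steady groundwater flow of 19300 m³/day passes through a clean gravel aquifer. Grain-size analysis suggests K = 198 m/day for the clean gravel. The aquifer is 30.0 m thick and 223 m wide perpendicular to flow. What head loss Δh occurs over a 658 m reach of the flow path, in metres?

9.59

Cross-sectional area A = 223 × 30.0 = 6690 m².
From Q = K·A·i, i = Q / (K·A) = 19300 / (198.0 × 6690) = 0.01457.
Head loss Δh = i · L = 0.01457 × 658 = 9.587 m.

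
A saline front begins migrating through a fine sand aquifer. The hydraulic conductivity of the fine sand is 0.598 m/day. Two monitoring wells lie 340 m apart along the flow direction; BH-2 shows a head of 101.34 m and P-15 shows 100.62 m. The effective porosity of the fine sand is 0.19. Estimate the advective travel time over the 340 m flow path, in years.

140

Hydraulic gradient i = (101.34 − 100.62) / 340 = 0.72 / 340 = 0.002118.
Darcy flux q = K · i = 0.5980 × 0.002118 = 0.001266 m/day.
Seepage velocity v = q / n_e = 0.001266 / 0.19 = 0.006665 m/day.
Travel time t = L / v = 340 / 0.006665 = 51013 days = 139.7 years.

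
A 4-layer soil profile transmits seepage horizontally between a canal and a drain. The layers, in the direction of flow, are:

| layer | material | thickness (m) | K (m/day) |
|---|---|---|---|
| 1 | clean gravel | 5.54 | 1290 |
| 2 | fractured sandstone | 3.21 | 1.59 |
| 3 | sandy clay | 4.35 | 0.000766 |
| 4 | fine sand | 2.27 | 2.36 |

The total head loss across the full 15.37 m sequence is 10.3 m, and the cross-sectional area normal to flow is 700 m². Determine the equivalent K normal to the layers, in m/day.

0.00271

Flow is perpendicular to layering, so the layers act in series and the equivalent K is the thickness-weighted harmonic mean.
Total thickness L = 5.54 + 3.21 + 4.35 + 2.27 = 15.37 m.
Σ(b_i/K_i) = 5.54/1290 + 3.21/1.59 + 4.35/0.000766 + 2.27/2.36 = 5682 d.
K_eq = L / Σ(b_i/K_i) = 15.37 / 5682 = 0.002705 m/day.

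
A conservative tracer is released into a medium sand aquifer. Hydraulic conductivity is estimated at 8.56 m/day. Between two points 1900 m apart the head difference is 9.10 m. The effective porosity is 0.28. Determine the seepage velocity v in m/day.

Hydraulic gradient i = Δh / L = 9.10 / 1900 = 0.004789.
Darcy flux q = K · i = 8.560 × 0.004789 = 0.04100 m/day.
Seepage velocity v = q / n_e = 0.04100 / 0.28 = 0.1464 m/day.

0.146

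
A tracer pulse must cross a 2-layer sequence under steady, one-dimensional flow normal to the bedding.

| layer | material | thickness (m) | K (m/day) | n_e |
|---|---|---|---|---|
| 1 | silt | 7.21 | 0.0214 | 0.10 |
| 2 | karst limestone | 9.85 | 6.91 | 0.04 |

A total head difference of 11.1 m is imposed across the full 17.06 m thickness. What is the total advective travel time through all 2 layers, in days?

With flow normal to the layers, continuity requires the same specific discharge q through every layer.
Σ(b_i/K_i) = 7.21/0.0214 + 9.85/6.91 = 338.3 d.
q = Δh / Σ(b_i/K_i) = 11.1 / 338.3 = 0.03281 m/day.
In each layer the seepage velocity is v_i = q/n_i, so the layer transit time is t_i = b_i·n_i / q:
  layer 1 (silt): t_1 = 7.21 × 0.10 / 0.03281 = 21.98 d
  layer 2 (karst limestone): t_2 = 9.85 × 0.04 / 0.03281 = 12.01 d
Total t = Σ t_i = 33.99 days.

34.0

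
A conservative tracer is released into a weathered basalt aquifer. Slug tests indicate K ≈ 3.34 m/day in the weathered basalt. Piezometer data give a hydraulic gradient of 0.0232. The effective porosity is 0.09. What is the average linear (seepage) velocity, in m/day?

Hydraulic gradient i = 0.0232.
Darcy flux q = K · i = 3.340 × 0.02320 = 0.07749 m/day.
Seepage velocity v = q / n_e = 0.07749 / 0.09 = 0.8610 m/day.

0.861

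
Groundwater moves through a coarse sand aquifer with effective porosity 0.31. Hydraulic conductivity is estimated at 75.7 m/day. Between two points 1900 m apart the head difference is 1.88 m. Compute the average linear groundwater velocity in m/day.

0.242

Hydraulic gradient i = Δh / L = 1.88 / 1900 = 0.0009895.
Darcy flux q = K · i = 75.70 × 0.0009895 = 0.07490 m/day.
Seepage velocity v = q / n_e = 0.07490 / 0.31 = 0.2416 m/day.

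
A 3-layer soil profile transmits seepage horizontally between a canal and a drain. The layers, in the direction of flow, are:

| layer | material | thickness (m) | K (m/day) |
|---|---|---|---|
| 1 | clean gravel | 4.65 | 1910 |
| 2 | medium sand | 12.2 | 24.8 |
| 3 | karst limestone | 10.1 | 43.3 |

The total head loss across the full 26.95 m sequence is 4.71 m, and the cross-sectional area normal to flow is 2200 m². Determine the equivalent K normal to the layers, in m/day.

Flow is perpendicular to layering, so the layers act in series and the equivalent K is the thickness-weighted harmonic mean.
Total thickness L = 4.65 + 12.2 + 10.1 = 26.95 m.
Σ(b_i/K_i) = 4.65/1910 + 12.2/24.8 + 10.1/43.3 = 0.7276 d.
K_eq = L / Σ(b_i/K_i) = 26.95 / 0.7276 = 37.04 m/day.

37.0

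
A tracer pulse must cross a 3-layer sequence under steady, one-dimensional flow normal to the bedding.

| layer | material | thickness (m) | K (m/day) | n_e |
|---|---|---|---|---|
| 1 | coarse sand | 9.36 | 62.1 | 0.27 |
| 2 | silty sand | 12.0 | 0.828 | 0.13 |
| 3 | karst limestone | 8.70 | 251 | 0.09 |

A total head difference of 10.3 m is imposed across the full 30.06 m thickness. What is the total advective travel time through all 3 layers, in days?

With flow normal to the layers, continuity requires the same specific discharge q through every layer.
Σ(b_i/K_i) = 9.36/62.1 + 12.0/0.828 + 8.70/251 = 14.68 d.
q = Δh / Σ(b_i/K_i) = 10.3 / 14.68 = 0.7017 m/day.
In each layer the seepage velocity is v_i = q/n_i, so the layer transit time is t_i = b_i·n_i / q:
  layer 1 (coarse sand): t_1 = 9.36 × 0.27 / 0.7017 = 3.601 d
  layer 2 (silty sand): t_2 = 12.0 × 0.13 / 0.7017 = 2.223 d
  layer 3 (karst limestone): t_3 = 8.70 × 0.09 / 0.7017 = 1.116 d
Total t = Σ t_i = 6.940 days.

6.94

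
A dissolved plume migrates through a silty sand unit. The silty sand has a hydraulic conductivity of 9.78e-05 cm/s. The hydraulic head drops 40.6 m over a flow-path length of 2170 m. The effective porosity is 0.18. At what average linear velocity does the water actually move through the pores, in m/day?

Convert K: 9.78e-05 cm/s × 864 = 0.08450 m/day.
Hydraulic gradient i = Δh / L = 40.6 / 2170 = 0.01871.
Darcy flux q = K · i = 0.08450 × 0.01871 = 0.001581 m/day.
Seepage velocity v = q / n_e = 0.001581 / 0.18 = 0.008783 m/day.

0.00878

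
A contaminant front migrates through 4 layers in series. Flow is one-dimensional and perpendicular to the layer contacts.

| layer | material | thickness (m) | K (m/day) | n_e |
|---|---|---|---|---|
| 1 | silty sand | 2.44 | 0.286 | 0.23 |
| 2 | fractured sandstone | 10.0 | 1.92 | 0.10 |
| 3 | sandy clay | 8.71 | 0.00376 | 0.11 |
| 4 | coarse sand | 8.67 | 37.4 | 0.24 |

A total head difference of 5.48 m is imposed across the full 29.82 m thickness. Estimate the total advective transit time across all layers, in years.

With flow normal to the layers, continuity requires the same specific discharge q through every layer.
Σ(b_i/K_i) = 2.44/0.286 + 10.0/1.92 + 8.71/0.00376 + 8.67/37.4 = 2330 d.
q = Δh / Σ(b_i/K_i) = 5.48 / 2330 = 0.002351 m/day.
In each layer the seepage velocity is v_i = q/n_i, so the layer transit time is t_i = b_i·n_i / q:
  layer 1 (silty sand): t_1 = 2.44 × 0.23 / 0.002351 = 238.7 d
  layer 2 (fractured sandstone): t_2 = 10.0 × 0.10 / 0.002351 = 425.3 d
  layer 3 (sandy clay): t_3 = 8.71 × 0.11 / 0.002351 = 407.4 d
  layer 4 (coarse sand): t_4 = 8.67 × 0.24 / 0.002351 = 884.9 d
Total t = Σ t_i = 1956 days = 5.356 years.

5.36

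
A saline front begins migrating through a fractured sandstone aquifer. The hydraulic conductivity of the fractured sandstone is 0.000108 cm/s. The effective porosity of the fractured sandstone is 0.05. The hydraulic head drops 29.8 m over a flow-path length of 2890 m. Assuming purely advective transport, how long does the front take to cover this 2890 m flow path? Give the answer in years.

411

Convert K: 0.000108 cm/s × 864 = 0.09331 m/day.
Hydraulic gradient i = Δh / L = 29.8 / 2890 = 0.01031.
Darcy flux q = K · i = 0.09331 × 0.01031 = 0.0009622 m/day.
Seepage velocity v = q / n_e = 0.0009622 / 0.05 = 0.01924 m/day.
Travel time t = L / v = 2890 / 0.01924 = 1.502e+05 days = 411.2 years.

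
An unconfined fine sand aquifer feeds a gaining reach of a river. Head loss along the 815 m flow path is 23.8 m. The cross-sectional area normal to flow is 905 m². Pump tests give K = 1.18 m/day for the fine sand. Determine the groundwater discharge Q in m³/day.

31.2

Hydraulic gradient i = Δh / L = 23.8 / 815 = 0.02920.
Darcy's law: Q = K · A · i = 1.180 × 905.0 × 0.02920 = 31.19 m³/day.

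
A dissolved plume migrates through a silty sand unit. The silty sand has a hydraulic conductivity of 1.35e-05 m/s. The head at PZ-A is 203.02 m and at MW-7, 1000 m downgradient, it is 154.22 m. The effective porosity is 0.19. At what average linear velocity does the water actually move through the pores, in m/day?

0.300

Convert K: 1.35e-05 m/s × 86400 = 1.166 m/day.
Hydraulic gradient i = (203.02 − 154.22) / 1000 = 48.8 / 1000 = 0.04880.
Darcy flux q = K · i = 1.166 × 0.04880 = 0.05692 m/day.
Seepage velocity v = q / n_e = 0.05692 / 0.19 = 0.2996 m/day.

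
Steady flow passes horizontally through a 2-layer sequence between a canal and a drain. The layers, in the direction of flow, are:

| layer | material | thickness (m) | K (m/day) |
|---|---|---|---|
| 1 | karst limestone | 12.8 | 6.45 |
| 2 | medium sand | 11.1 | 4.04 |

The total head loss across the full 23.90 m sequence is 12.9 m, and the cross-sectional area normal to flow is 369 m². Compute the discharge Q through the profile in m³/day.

1010

Flow is perpendicular to layering, so the layers act in series and the equivalent K is the thickness-weighted harmonic mean.
Total thickness L = 12.8 + 11.1 = 23.90 m.
Σ(b_i/K_i) = 12.8/6.45 + 11.1/4.04 = 4.732 d.
K_eq = L / Σ(b_i/K_i) = 23.90 / 4.732 = 5.051 m/day.
Q = K_eq · A · (Δh/L) = 5.051 × 369 × (12.9/23.90) = 1006 m³/day.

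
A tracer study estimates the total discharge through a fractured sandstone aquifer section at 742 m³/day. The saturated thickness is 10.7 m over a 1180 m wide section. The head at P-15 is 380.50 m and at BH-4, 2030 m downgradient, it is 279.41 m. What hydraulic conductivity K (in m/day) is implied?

Cross-sectional area A = 1180 × 10.7 = 12626 m².
Hydraulic gradient i = (380.50 − 279.41) / 2030 = 101.09 / 2030 = 0.04980.
From Q = K·A·i, K = Q / (A·i) = 742 / (12626 × 0.04980) = 1.180 m/day.

1.18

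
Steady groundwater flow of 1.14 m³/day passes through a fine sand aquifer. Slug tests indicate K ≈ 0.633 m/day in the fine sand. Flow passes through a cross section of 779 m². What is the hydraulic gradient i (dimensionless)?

From Q = K·A·i, i = Q / (K·A) = 1.14 / (0.6330 × 779.0) = 0.002312.

0.00231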